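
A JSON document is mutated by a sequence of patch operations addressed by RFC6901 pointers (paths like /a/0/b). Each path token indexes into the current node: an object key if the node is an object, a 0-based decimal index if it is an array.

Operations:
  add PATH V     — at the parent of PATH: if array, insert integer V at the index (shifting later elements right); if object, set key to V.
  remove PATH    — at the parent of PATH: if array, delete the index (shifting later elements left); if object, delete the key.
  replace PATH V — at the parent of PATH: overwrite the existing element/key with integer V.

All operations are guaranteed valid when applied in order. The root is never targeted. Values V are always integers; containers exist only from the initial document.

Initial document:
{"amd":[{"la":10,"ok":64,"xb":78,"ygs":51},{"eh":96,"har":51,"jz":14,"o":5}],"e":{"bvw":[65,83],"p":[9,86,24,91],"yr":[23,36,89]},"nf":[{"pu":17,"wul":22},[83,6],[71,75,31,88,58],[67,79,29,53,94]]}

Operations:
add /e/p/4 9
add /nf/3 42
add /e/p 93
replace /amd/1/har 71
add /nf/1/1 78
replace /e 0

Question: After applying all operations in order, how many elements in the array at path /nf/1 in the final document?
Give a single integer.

Answer: 3

Derivation:
After op 1 (add /e/p/4 9): {"amd":[{"la":10,"ok":64,"xb":78,"ygs":51},{"eh":96,"har":51,"jz":14,"o":5}],"e":{"bvw":[65,83],"p":[9,86,24,91,9],"yr":[23,36,89]},"nf":[{"pu":17,"wul":22},[83,6],[71,75,31,88,58],[67,79,29,53,94]]}
After op 2 (add /nf/3 42): {"amd":[{"la":10,"ok":64,"xb":78,"ygs":51},{"eh":96,"har":51,"jz":14,"o":5}],"e":{"bvw":[65,83],"p":[9,86,24,91,9],"yr":[23,36,89]},"nf":[{"pu":17,"wul":22},[83,6],[71,75,31,88,58],42,[67,79,29,53,94]]}
After op 3 (add /e/p 93): {"amd":[{"la":10,"ok":64,"xb":78,"ygs":51},{"eh":96,"har":51,"jz":14,"o":5}],"e":{"bvw":[65,83],"p":93,"yr":[23,36,89]},"nf":[{"pu":17,"wul":22},[83,6],[71,75,31,88,58],42,[67,79,29,53,94]]}
After op 4 (replace /amd/1/har 71): {"amd":[{"la":10,"ok":64,"xb":78,"ygs":51},{"eh":96,"har":71,"jz":14,"o":5}],"e":{"bvw":[65,83],"p":93,"yr":[23,36,89]},"nf":[{"pu":17,"wul":22},[83,6],[71,75,31,88,58],42,[67,79,29,53,94]]}
After op 5 (add /nf/1/1 78): {"amd":[{"la":10,"ok":64,"xb":78,"ygs":51},{"eh":96,"har":71,"jz":14,"o":5}],"e":{"bvw":[65,83],"p":93,"yr":[23,36,89]},"nf":[{"pu":17,"wul":22},[83,78,6],[71,75,31,88,58],42,[67,79,29,53,94]]}
After op 6 (replace /e 0): {"amd":[{"la":10,"ok":64,"xb":78,"ygs":51},{"eh":96,"har":71,"jz":14,"o":5}],"e":0,"nf":[{"pu":17,"wul":22},[83,78,6],[71,75,31,88,58],42,[67,79,29,53,94]]}
Size at path /nf/1: 3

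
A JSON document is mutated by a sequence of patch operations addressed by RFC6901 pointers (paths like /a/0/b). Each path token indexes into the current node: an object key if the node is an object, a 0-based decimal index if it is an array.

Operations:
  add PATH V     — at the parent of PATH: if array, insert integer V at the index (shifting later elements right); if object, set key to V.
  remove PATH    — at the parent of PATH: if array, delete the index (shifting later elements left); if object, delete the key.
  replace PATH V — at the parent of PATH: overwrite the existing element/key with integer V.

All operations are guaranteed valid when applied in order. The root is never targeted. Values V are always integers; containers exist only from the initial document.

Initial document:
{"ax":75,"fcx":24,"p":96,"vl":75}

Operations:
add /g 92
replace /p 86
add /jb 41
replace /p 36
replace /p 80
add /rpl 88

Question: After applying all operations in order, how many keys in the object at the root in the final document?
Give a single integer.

Answer: 7

Derivation:
After op 1 (add /g 92): {"ax":75,"fcx":24,"g":92,"p":96,"vl":75}
After op 2 (replace /p 86): {"ax":75,"fcx":24,"g":92,"p":86,"vl":75}
After op 3 (add /jb 41): {"ax":75,"fcx":24,"g":92,"jb":41,"p":86,"vl":75}
After op 4 (replace /p 36): {"ax":75,"fcx":24,"g":92,"jb":41,"p":36,"vl":75}
After op 5 (replace /p 80): {"ax":75,"fcx":24,"g":92,"jb":41,"p":80,"vl":75}
After op 6 (add /rpl 88): {"ax":75,"fcx":24,"g":92,"jb":41,"p":80,"rpl":88,"vl":75}
Size at the root: 7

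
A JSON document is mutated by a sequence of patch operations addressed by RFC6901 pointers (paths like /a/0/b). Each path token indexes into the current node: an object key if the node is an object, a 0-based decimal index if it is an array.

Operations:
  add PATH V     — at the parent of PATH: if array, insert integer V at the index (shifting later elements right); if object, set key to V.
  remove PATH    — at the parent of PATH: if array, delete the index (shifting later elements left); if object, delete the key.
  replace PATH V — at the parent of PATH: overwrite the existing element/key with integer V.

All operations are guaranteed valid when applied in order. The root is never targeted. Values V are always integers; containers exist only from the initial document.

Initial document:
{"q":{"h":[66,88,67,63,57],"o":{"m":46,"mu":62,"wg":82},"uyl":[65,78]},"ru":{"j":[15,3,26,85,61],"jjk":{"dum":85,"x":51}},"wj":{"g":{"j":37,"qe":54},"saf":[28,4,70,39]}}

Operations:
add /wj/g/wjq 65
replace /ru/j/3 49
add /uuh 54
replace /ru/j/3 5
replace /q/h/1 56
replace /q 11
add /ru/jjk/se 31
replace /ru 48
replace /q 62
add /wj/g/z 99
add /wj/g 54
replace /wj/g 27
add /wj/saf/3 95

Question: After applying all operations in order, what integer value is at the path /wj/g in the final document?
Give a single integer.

After op 1 (add /wj/g/wjq 65): {"q":{"h":[66,88,67,63,57],"o":{"m":46,"mu":62,"wg":82},"uyl":[65,78]},"ru":{"j":[15,3,26,85,61],"jjk":{"dum":85,"x":51}},"wj":{"g":{"j":37,"qe":54,"wjq":65},"saf":[28,4,70,39]}}
After op 2 (replace /ru/j/3 49): {"q":{"h":[66,88,67,63,57],"o":{"m":46,"mu":62,"wg":82},"uyl":[65,78]},"ru":{"j":[15,3,26,49,61],"jjk":{"dum":85,"x":51}},"wj":{"g":{"j":37,"qe":54,"wjq":65},"saf":[28,4,70,39]}}
After op 3 (add /uuh 54): {"q":{"h":[66,88,67,63,57],"o":{"m":46,"mu":62,"wg":82},"uyl":[65,78]},"ru":{"j":[15,3,26,49,61],"jjk":{"dum":85,"x":51}},"uuh":54,"wj":{"g":{"j":37,"qe":54,"wjq":65},"saf":[28,4,70,39]}}
After op 4 (replace /ru/j/3 5): {"q":{"h":[66,88,67,63,57],"o":{"m":46,"mu":62,"wg":82},"uyl":[65,78]},"ru":{"j":[15,3,26,5,61],"jjk":{"dum":85,"x":51}},"uuh":54,"wj":{"g":{"j":37,"qe":54,"wjq":65},"saf":[28,4,70,39]}}
After op 5 (replace /q/h/1 56): {"q":{"h":[66,56,67,63,57],"o":{"m":46,"mu":62,"wg":82},"uyl":[65,78]},"ru":{"j":[15,3,26,5,61],"jjk":{"dum":85,"x":51}},"uuh":54,"wj":{"g":{"j":37,"qe":54,"wjq":65},"saf":[28,4,70,39]}}
After op 6 (replace /q 11): {"q":11,"ru":{"j":[15,3,26,5,61],"jjk":{"dum":85,"x":51}},"uuh":54,"wj":{"g":{"j":37,"qe":54,"wjq":65},"saf":[28,4,70,39]}}
After op 7 (add /ru/jjk/se 31): {"q":11,"ru":{"j":[15,3,26,5,61],"jjk":{"dum":85,"se":31,"x":51}},"uuh":54,"wj":{"g":{"j":37,"qe":54,"wjq":65},"saf":[28,4,70,39]}}
After op 8 (replace /ru 48): {"q":11,"ru":48,"uuh":54,"wj":{"g":{"j":37,"qe":54,"wjq":65},"saf":[28,4,70,39]}}
After op 9 (replace /q 62): {"q":62,"ru":48,"uuh":54,"wj":{"g":{"j":37,"qe":54,"wjq":65},"saf":[28,4,70,39]}}
After op 10 (add /wj/g/z 99): {"q":62,"ru":48,"uuh":54,"wj":{"g":{"j":37,"qe":54,"wjq":65,"z":99},"saf":[28,4,70,39]}}
After op 11 (add /wj/g 54): {"q":62,"ru":48,"uuh":54,"wj":{"g":54,"saf":[28,4,70,39]}}
After op 12 (replace /wj/g 27): {"q":62,"ru":48,"uuh":54,"wj":{"g":27,"saf":[28,4,70,39]}}
After op 13 (add /wj/saf/3 95): {"q":62,"ru":48,"uuh":54,"wj":{"g":27,"saf":[28,4,70,95,39]}}
Value at /wj/g: 27

Answer: 27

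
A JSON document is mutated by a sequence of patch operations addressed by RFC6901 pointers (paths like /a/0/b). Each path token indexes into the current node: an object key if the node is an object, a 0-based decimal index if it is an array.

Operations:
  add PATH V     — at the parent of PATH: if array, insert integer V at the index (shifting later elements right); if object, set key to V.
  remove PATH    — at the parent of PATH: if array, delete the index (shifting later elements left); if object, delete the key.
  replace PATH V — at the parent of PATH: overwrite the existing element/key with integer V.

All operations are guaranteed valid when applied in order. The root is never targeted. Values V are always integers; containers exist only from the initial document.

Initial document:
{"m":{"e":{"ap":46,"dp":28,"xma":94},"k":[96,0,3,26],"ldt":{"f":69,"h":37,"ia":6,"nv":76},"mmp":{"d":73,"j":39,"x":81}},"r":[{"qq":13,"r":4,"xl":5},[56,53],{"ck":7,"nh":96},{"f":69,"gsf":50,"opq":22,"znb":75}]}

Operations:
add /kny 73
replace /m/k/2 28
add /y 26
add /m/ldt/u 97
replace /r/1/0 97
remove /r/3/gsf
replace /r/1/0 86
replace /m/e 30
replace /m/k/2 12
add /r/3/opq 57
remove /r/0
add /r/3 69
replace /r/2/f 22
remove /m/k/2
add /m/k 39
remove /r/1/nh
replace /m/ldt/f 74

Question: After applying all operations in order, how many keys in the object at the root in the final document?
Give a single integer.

After op 1 (add /kny 73): {"kny":73,"m":{"e":{"ap":46,"dp":28,"xma":94},"k":[96,0,3,26],"ldt":{"f":69,"h":37,"ia":6,"nv":76},"mmp":{"d":73,"j":39,"x":81}},"r":[{"qq":13,"r":4,"xl":5},[56,53],{"ck":7,"nh":96},{"f":69,"gsf":50,"opq":22,"znb":75}]}
After op 2 (replace /m/k/2 28): {"kny":73,"m":{"e":{"ap":46,"dp":28,"xma":94},"k":[96,0,28,26],"ldt":{"f":69,"h":37,"ia":6,"nv":76},"mmp":{"d":73,"j":39,"x":81}},"r":[{"qq":13,"r":4,"xl":5},[56,53],{"ck":7,"nh":96},{"f":69,"gsf":50,"opq":22,"znb":75}]}
After op 3 (add /y 26): {"kny":73,"m":{"e":{"ap":46,"dp":28,"xma":94},"k":[96,0,28,26],"ldt":{"f":69,"h":37,"ia":6,"nv":76},"mmp":{"d":73,"j":39,"x":81}},"r":[{"qq":13,"r":4,"xl":5},[56,53],{"ck":7,"nh":96},{"f":69,"gsf":50,"opq":22,"znb":75}],"y":26}
After op 4 (add /m/ldt/u 97): {"kny":73,"m":{"e":{"ap":46,"dp":28,"xma":94},"k":[96,0,28,26],"ldt":{"f":69,"h":37,"ia":6,"nv":76,"u":97},"mmp":{"d":73,"j":39,"x":81}},"r":[{"qq":13,"r":4,"xl":5},[56,53],{"ck":7,"nh":96},{"f":69,"gsf":50,"opq":22,"znb":75}],"y":26}
After op 5 (replace /r/1/0 97): {"kny":73,"m":{"e":{"ap":46,"dp":28,"xma":94},"k":[96,0,28,26],"ldt":{"f":69,"h":37,"ia":6,"nv":76,"u":97},"mmp":{"d":73,"j":39,"x":81}},"r":[{"qq":13,"r":4,"xl":5},[97,53],{"ck":7,"nh":96},{"f":69,"gsf":50,"opq":22,"znb":75}],"y":26}
After op 6 (remove /r/3/gsf): {"kny":73,"m":{"e":{"ap":46,"dp":28,"xma":94},"k":[96,0,28,26],"ldt":{"f":69,"h":37,"ia":6,"nv":76,"u":97},"mmp":{"d":73,"j":39,"x":81}},"r":[{"qq":13,"r":4,"xl":5},[97,53],{"ck":7,"nh":96},{"f":69,"opq":22,"znb":75}],"y":26}
After op 7 (replace /r/1/0 86): {"kny":73,"m":{"e":{"ap":46,"dp":28,"xma":94},"k":[96,0,28,26],"ldt":{"f":69,"h":37,"ia":6,"nv":76,"u":97},"mmp":{"d":73,"j":39,"x":81}},"r":[{"qq":13,"r":4,"xl":5},[86,53],{"ck":7,"nh":96},{"f":69,"opq":22,"znb":75}],"y":26}
After op 8 (replace /m/e 30): {"kny":73,"m":{"e":30,"k":[96,0,28,26],"ldt":{"f":69,"h":37,"ia":6,"nv":76,"u":97},"mmp":{"d":73,"j":39,"x":81}},"r":[{"qq":13,"r":4,"xl":5},[86,53],{"ck":7,"nh":96},{"f":69,"opq":22,"znb":75}],"y":26}
After op 9 (replace /m/k/2 12): {"kny":73,"m":{"e":30,"k":[96,0,12,26],"ldt":{"f":69,"h":37,"ia":6,"nv":76,"u":97},"mmp":{"d":73,"j":39,"x":81}},"r":[{"qq":13,"r":4,"xl":5},[86,53],{"ck":7,"nh":96},{"f":69,"opq":22,"znb":75}],"y":26}
After op 10 (add /r/3/opq 57): {"kny":73,"m":{"e":30,"k":[96,0,12,26],"ldt":{"f":69,"h":37,"ia":6,"nv":76,"u":97},"mmp":{"d":73,"j":39,"x":81}},"r":[{"qq":13,"r":4,"xl":5},[86,53],{"ck":7,"nh":96},{"f":69,"opq":57,"znb":75}],"y":26}
After op 11 (remove /r/0): {"kny":73,"m":{"e":30,"k":[96,0,12,26],"ldt":{"f":69,"h":37,"ia":6,"nv":76,"u":97},"mmp":{"d":73,"j":39,"x":81}},"r":[[86,53],{"ck":7,"nh":96},{"f":69,"opq":57,"znb":75}],"y":26}
After op 12 (add /r/3 69): {"kny":73,"m":{"e":30,"k":[96,0,12,26],"ldt":{"f":69,"h":37,"ia":6,"nv":76,"u":97},"mmp":{"d":73,"j":39,"x":81}},"r":[[86,53],{"ck":7,"nh":96},{"f":69,"opq":57,"znb":75},69],"y":26}
After op 13 (replace /r/2/f 22): {"kny":73,"m":{"e":30,"k":[96,0,12,26],"ldt":{"f":69,"h":37,"ia":6,"nv":76,"u":97},"mmp":{"d":73,"j":39,"x":81}},"r":[[86,53],{"ck":7,"nh":96},{"f":22,"opq":57,"znb":75},69],"y":26}
After op 14 (remove /m/k/2): {"kny":73,"m":{"e":30,"k":[96,0,26],"ldt":{"f":69,"h":37,"ia":6,"nv":76,"u":97},"mmp":{"d":73,"j":39,"x":81}},"r":[[86,53],{"ck":7,"nh":96},{"f":22,"opq":57,"znb":75},69],"y":26}
After op 15 (add /m/k 39): {"kny":73,"m":{"e":30,"k":39,"ldt":{"f":69,"h":37,"ia":6,"nv":76,"u":97},"mmp":{"d":73,"j":39,"x":81}},"r":[[86,53],{"ck":7,"nh":96},{"f":22,"opq":57,"znb":75},69],"y":26}
After op 16 (remove /r/1/nh): {"kny":73,"m":{"e":30,"k":39,"ldt":{"f":69,"h":37,"ia":6,"nv":76,"u":97},"mmp":{"d":73,"j":39,"x":81}},"r":[[86,53],{"ck":7},{"f":22,"opq":57,"znb":75},69],"y":26}
After op 17 (replace /m/ldt/f 74): {"kny":73,"m":{"e":30,"k":39,"ldt":{"f":74,"h":37,"ia":6,"nv":76,"u":97},"mmp":{"d":73,"j":39,"x":81}},"r":[[86,53],{"ck":7},{"f":22,"opq":57,"znb":75},69],"y":26}
Size at the root: 4

Answer: 4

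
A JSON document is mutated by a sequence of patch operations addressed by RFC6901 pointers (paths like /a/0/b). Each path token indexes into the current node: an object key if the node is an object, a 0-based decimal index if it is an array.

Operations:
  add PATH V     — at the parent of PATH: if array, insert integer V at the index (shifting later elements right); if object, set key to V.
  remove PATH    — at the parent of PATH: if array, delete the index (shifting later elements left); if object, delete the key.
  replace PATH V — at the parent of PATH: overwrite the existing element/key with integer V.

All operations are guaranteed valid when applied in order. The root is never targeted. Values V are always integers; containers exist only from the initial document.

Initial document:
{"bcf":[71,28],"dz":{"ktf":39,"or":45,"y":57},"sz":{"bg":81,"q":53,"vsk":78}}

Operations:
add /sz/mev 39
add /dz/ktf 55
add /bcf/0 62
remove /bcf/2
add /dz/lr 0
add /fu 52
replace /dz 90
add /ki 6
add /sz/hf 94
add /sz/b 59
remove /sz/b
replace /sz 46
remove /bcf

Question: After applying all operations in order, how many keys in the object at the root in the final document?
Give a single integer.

Answer: 4

Derivation:
After op 1 (add /sz/mev 39): {"bcf":[71,28],"dz":{"ktf":39,"or":45,"y":57},"sz":{"bg":81,"mev":39,"q":53,"vsk":78}}
After op 2 (add /dz/ktf 55): {"bcf":[71,28],"dz":{"ktf":55,"or":45,"y":57},"sz":{"bg":81,"mev":39,"q":53,"vsk":78}}
After op 3 (add /bcf/0 62): {"bcf":[62,71,28],"dz":{"ktf":55,"or":45,"y":57},"sz":{"bg":81,"mev":39,"q":53,"vsk":78}}
After op 4 (remove /bcf/2): {"bcf":[62,71],"dz":{"ktf":55,"or":45,"y":57},"sz":{"bg":81,"mev":39,"q":53,"vsk":78}}
After op 5 (add /dz/lr 0): {"bcf":[62,71],"dz":{"ktf":55,"lr":0,"or":45,"y":57},"sz":{"bg":81,"mev":39,"q":53,"vsk":78}}
After op 6 (add /fu 52): {"bcf":[62,71],"dz":{"ktf":55,"lr":0,"or":45,"y":57},"fu":52,"sz":{"bg":81,"mev":39,"q":53,"vsk":78}}
After op 7 (replace /dz 90): {"bcf":[62,71],"dz":90,"fu":52,"sz":{"bg":81,"mev":39,"q":53,"vsk":78}}
After op 8 (add /ki 6): {"bcf":[62,71],"dz":90,"fu":52,"ki":6,"sz":{"bg":81,"mev":39,"q":53,"vsk":78}}
After op 9 (add /sz/hf 94): {"bcf":[62,71],"dz":90,"fu":52,"ki":6,"sz":{"bg":81,"hf":94,"mev":39,"q":53,"vsk":78}}
After op 10 (add /sz/b 59): {"bcf":[62,71],"dz":90,"fu":52,"ki":6,"sz":{"b":59,"bg":81,"hf":94,"mev":39,"q":53,"vsk":78}}
After op 11 (remove /sz/b): {"bcf":[62,71],"dz":90,"fu":52,"ki":6,"sz":{"bg":81,"hf":94,"mev":39,"q":53,"vsk":78}}
After op 12 (replace /sz 46): {"bcf":[62,71],"dz":90,"fu":52,"ki":6,"sz":46}
After op 13 (remove /bcf): {"dz":90,"fu":52,"ki":6,"sz":46}
Size at the root: 4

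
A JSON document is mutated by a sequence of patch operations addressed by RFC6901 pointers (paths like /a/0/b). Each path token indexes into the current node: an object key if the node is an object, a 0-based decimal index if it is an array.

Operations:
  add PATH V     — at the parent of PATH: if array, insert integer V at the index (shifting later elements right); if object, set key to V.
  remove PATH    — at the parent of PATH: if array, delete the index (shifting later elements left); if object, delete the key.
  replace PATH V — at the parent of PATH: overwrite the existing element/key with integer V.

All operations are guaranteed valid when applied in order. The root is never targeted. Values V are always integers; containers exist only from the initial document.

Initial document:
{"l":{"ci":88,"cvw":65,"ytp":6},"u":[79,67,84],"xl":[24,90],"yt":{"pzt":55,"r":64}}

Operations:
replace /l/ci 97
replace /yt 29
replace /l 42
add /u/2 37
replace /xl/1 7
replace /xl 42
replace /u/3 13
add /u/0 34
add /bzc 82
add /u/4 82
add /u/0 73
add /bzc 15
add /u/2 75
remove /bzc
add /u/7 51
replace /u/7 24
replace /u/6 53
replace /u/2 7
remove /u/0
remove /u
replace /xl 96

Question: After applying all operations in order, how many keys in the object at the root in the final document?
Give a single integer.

After op 1 (replace /l/ci 97): {"l":{"ci":97,"cvw":65,"ytp":6},"u":[79,67,84],"xl":[24,90],"yt":{"pzt":55,"r":64}}
After op 2 (replace /yt 29): {"l":{"ci":97,"cvw":65,"ytp":6},"u":[79,67,84],"xl":[24,90],"yt":29}
After op 3 (replace /l 42): {"l":42,"u":[79,67,84],"xl":[24,90],"yt":29}
After op 4 (add /u/2 37): {"l":42,"u":[79,67,37,84],"xl":[24,90],"yt":29}
After op 5 (replace /xl/1 7): {"l":42,"u":[79,67,37,84],"xl":[24,7],"yt":29}
After op 6 (replace /xl 42): {"l":42,"u":[79,67,37,84],"xl":42,"yt":29}
After op 7 (replace /u/3 13): {"l":42,"u":[79,67,37,13],"xl":42,"yt":29}
After op 8 (add /u/0 34): {"l":42,"u":[34,79,67,37,13],"xl":42,"yt":29}
After op 9 (add /bzc 82): {"bzc":82,"l":42,"u":[34,79,67,37,13],"xl":42,"yt":29}
After op 10 (add /u/4 82): {"bzc":82,"l":42,"u":[34,79,67,37,82,13],"xl":42,"yt":29}
After op 11 (add /u/0 73): {"bzc":82,"l":42,"u":[73,34,79,67,37,82,13],"xl":42,"yt":29}
After op 12 (add /bzc 15): {"bzc":15,"l":42,"u":[73,34,79,67,37,82,13],"xl":42,"yt":29}
After op 13 (add /u/2 75): {"bzc":15,"l":42,"u":[73,34,75,79,67,37,82,13],"xl":42,"yt":29}
After op 14 (remove /bzc): {"l":42,"u":[73,34,75,79,67,37,82,13],"xl":42,"yt":29}
After op 15 (add /u/7 51): {"l":42,"u":[73,34,75,79,67,37,82,51,13],"xl":42,"yt":29}
After op 16 (replace /u/7 24): {"l":42,"u":[73,34,75,79,67,37,82,24,13],"xl":42,"yt":29}
After op 17 (replace /u/6 53): {"l":42,"u":[73,34,75,79,67,37,53,24,13],"xl":42,"yt":29}
After op 18 (replace /u/2 7): {"l":42,"u":[73,34,7,79,67,37,53,24,13],"xl":42,"yt":29}
After op 19 (remove /u/0): {"l":42,"u":[34,7,79,67,37,53,24,13],"xl":42,"yt":29}
After op 20 (remove /u): {"l":42,"xl":42,"yt":29}
After op 21 (replace /xl 96): {"l":42,"xl":96,"yt":29}
Size at the root: 3

Answer: 3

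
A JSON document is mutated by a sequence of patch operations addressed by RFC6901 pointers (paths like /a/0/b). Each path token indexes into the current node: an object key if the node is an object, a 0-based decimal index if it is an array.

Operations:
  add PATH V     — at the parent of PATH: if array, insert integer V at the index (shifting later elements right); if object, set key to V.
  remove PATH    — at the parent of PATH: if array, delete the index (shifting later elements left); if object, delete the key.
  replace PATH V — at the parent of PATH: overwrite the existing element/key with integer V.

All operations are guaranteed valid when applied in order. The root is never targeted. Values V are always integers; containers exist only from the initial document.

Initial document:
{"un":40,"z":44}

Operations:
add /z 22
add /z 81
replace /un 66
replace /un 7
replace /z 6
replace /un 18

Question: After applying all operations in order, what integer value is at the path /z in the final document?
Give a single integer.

After op 1 (add /z 22): {"un":40,"z":22}
After op 2 (add /z 81): {"un":40,"z":81}
After op 3 (replace /un 66): {"un":66,"z":81}
After op 4 (replace /un 7): {"un":7,"z":81}
After op 5 (replace /z 6): {"un":7,"z":6}
After op 6 (replace /un 18): {"un":18,"z":6}
Value at /z: 6

Answer: 6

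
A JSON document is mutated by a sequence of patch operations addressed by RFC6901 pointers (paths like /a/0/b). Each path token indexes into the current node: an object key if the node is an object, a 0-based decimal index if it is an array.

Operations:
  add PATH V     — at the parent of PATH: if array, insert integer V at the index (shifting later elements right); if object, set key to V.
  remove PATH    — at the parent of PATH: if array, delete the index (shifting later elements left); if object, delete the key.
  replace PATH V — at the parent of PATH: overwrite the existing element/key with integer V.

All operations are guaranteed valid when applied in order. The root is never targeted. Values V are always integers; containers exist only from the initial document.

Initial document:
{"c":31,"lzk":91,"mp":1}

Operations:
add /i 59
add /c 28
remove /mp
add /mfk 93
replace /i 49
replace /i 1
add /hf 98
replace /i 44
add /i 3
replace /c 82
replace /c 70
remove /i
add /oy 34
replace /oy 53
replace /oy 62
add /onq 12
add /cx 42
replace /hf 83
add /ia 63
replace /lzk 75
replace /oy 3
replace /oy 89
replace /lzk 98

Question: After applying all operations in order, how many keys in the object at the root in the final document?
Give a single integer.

Answer: 8

Derivation:
After op 1 (add /i 59): {"c":31,"i":59,"lzk":91,"mp":1}
After op 2 (add /c 28): {"c":28,"i":59,"lzk":91,"mp":1}
After op 3 (remove /mp): {"c":28,"i":59,"lzk":91}
After op 4 (add /mfk 93): {"c":28,"i":59,"lzk":91,"mfk":93}
After op 5 (replace /i 49): {"c":28,"i":49,"lzk":91,"mfk":93}
After op 6 (replace /i 1): {"c":28,"i":1,"lzk":91,"mfk":93}
After op 7 (add /hf 98): {"c":28,"hf":98,"i":1,"lzk":91,"mfk":93}
After op 8 (replace /i 44): {"c":28,"hf":98,"i":44,"lzk":91,"mfk":93}
After op 9 (add /i 3): {"c":28,"hf":98,"i":3,"lzk":91,"mfk":93}
After op 10 (replace /c 82): {"c":82,"hf":98,"i":3,"lzk":91,"mfk":93}
After op 11 (replace /c 70): {"c":70,"hf":98,"i":3,"lzk":91,"mfk":93}
After op 12 (remove /i): {"c":70,"hf":98,"lzk":91,"mfk":93}
After op 13 (add /oy 34): {"c":70,"hf":98,"lzk":91,"mfk":93,"oy":34}
After op 14 (replace /oy 53): {"c":70,"hf":98,"lzk":91,"mfk":93,"oy":53}
After op 15 (replace /oy 62): {"c":70,"hf":98,"lzk":91,"mfk":93,"oy":62}
After op 16 (add /onq 12): {"c":70,"hf":98,"lzk":91,"mfk":93,"onq":12,"oy":62}
After op 17 (add /cx 42): {"c":70,"cx":42,"hf":98,"lzk":91,"mfk":93,"onq":12,"oy":62}
After op 18 (replace /hf 83): {"c":70,"cx":42,"hf":83,"lzk":91,"mfk":93,"onq":12,"oy":62}
After op 19 (add /ia 63): {"c":70,"cx":42,"hf":83,"ia":63,"lzk":91,"mfk":93,"onq":12,"oy":62}
After op 20 (replace /lzk 75): {"c":70,"cx":42,"hf":83,"ia":63,"lzk":75,"mfk":93,"onq":12,"oy":62}
After op 21 (replace /oy 3): {"c":70,"cx":42,"hf":83,"ia":63,"lzk":75,"mfk":93,"onq":12,"oy":3}
After op 22 (replace /oy 89): {"c":70,"cx":42,"hf":83,"ia":63,"lzk":75,"mfk":93,"onq":12,"oy":89}
After op 23 (replace /lzk 98): {"c":70,"cx":42,"hf":83,"ia":63,"lzk":98,"mfk":93,"onq":12,"oy":89}
Size at the root: 8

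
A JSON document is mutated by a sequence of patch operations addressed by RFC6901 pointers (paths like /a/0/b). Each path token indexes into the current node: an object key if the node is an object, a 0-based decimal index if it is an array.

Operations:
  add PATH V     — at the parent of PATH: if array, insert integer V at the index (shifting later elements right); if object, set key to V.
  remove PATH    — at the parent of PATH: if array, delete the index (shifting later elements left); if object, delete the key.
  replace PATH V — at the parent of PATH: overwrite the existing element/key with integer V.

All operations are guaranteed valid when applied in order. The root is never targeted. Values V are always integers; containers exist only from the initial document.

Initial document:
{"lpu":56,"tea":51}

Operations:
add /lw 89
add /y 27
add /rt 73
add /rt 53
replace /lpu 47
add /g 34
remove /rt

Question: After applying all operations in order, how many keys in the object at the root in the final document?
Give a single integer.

After op 1 (add /lw 89): {"lpu":56,"lw":89,"tea":51}
After op 2 (add /y 27): {"lpu":56,"lw":89,"tea":51,"y":27}
After op 3 (add /rt 73): {"lpu":56,"lw":89,"rt":73,"tea":51,"y":27}
After op 4 (add /rt 53): {"lpu":56,"lw":89,"rt":53,"tea":51,"y":27}
After op 5 (replace /lpu 47): {"lpu":47,"lw":89,"rt":53,"tea":51,"y":27}
After op 6 (add /g 34): {"g":34,"lpu":47,"lw":89,"rt":53,"tea":51,"y":27}
After op 7 (remove /rt): {"g":34,"lpu":47,"lw":89,"tea":51,"y":27}
Size at the root: 5

Answer: 5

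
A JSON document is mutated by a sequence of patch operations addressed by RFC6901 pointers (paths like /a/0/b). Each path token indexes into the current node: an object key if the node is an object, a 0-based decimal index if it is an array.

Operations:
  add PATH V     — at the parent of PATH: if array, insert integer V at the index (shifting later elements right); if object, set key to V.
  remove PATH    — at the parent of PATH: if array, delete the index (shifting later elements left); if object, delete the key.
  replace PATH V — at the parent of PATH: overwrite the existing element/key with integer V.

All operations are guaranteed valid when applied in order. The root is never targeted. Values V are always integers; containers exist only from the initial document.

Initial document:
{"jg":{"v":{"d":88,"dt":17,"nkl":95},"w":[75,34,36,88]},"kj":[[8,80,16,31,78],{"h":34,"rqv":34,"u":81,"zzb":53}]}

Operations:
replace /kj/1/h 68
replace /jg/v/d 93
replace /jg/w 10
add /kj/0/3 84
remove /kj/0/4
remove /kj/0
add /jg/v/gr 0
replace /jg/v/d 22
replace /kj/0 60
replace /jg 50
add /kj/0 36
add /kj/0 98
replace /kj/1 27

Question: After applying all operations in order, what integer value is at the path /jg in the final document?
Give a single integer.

Answer: 50

Derivation:
After op 1 (replace /kj/1/h 68): {"jg":{"v":{"d":88,"dt":17,"nkl":95},"w":[75,34,36,88]},"kj":[[8,80,16,31,78],{"h":68,"rqv":34,"u":81,"zzb":53}]}
After op 2 (replace /jg/v/d 93): {"jg":{"v":{"d":93,"dt":17,"nkl":95},"w":[75,34,36,88]},"kj":[[8,80,16,31,78],{"h":68,"rqv":34,"u":81,"zzb":53}]}
After op 3 (replace /jg/w 10): {"jg":{"v":{"d":93,"dt":17,"nkl":95},"w":10},"kj":[[8,80,16,31,78],{"h":68,"rqv":34,"u":81,"zzb":53}]}
After op 4 (add /kj/0/3 84): {"jg":{"v":{"d":93,"dt":17,"nkl":95},"w":10},"kj":[[8,80,16,84,31,78],{"h":68,"rqv":34,"u":81,"zzb":53}]}
After op 5 (remove /kj/0/4): {"jg":{"v":{"d":93,"dt":17,"nkl":95},"w":10},"kj":[[8,80,16,84,78],{"h":68,"rqv":34,"u":81,"zzb":53}]}
After op 6 (remove /kj/0): {"jg":{"v":{"d":93,"dt":17,"nkl":95},"w":10},"kj":[{"h":68,"rqv":34,"u":81,"zzb":53}]}
After op 7 (add /jg/v/gr 0): {"jg":{"v":{"d":93,"dt":17,"gr":0,"nkl":95},"w":10},"kj":[{"h":68,"rqv":34,"u":81,"zzb":53}]}
After op 8 (replace /jg/v/d 22): {"jg":{"v":{"d":22,"dt":17,"gr":0,"nkl":95},"w":10},"kj":[{"h":68,"rqv":34,"u":81,"zzb":53}]}
After op 9 (replace /kj/0 60): {"jg":{"v":{"d":22,"dt":17,"gr":0,"nkl":95},"w":10},"kj":[60]}
After op 10 (replace /jg 50): {"jg":50,"kj":[60]}
After op 11 (add /kj/0 36): {"jg":50,"kj":[36,60]}
After op 12 (add /kj/0 98): {"jg":50,"kj":[98,36,60]}
After op 13 (replace /kj/1 27): {"jg":50,"kj":[98,27,60]}
Value at /jg: 50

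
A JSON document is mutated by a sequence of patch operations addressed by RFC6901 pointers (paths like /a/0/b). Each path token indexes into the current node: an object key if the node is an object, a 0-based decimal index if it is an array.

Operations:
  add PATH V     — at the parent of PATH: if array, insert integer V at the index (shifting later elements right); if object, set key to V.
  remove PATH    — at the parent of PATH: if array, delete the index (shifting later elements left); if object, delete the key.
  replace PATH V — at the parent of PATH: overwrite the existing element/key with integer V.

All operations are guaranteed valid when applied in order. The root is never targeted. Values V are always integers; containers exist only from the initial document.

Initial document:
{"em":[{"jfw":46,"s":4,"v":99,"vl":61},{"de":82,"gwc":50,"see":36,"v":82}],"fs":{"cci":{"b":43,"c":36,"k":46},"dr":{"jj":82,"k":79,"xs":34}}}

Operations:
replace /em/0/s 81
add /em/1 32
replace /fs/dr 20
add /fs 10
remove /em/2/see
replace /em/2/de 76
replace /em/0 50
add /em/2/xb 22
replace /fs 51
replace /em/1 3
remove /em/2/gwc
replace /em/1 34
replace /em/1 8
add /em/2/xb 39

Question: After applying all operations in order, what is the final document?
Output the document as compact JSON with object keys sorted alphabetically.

After op 1 (replace /em/0/s 81): {"em":[{"jfw":46,"s":81,"v":99,"vl":61},{"de":82,"gwc":50,"see":36,"v":82}],"fs":{"cci":{"b":43,"c":36,"k":46},"dr":{"jj":82,"k":79,"xs":34}}}
After op 2 (add /em/1 32): {"em":[{"jfw":46,"s":81,"v":99,"vl":61},32,{"de":82,"gwc":50,"see":36,"v":82}],"fs":{"cci":{"b":43,"c":36,"k":46},"dr":{"jj":82,"k":79,"xs":34}}}
After op 3 (replace /fs/dr 20): {"em":[{"jfw":46,"s":81,"v":99,"vl":61},32,{"de":82,"gwc":50,"see":36,"v":82}],"fs":{"cci":{"b":43,"c":36,"k":46},"dr":20}}
After op 4 (add /fs 10): {"em":[{"jfw":46,"s":81,"v":99,"vl":61},32,{"de":82,"gwc":50,"see":36,"v":82}],"fs":10}
After op 5 (remove /em/2/see): {"em":[{"jfw":46,"s":81,"v":99,"vl":61},32,{"de":82,"gwc":50,"v":82}],"fs":10}
After op 6 (replace /em/2/de 76): {"em":[{"jfw":46,"s":81,"v":99,"vl":61},32,{"de":76,"gwc":50,"v":82}],"fs":10}
After op 7 (replace /em/0 50): {"em":[50,32,{"de":76,"gwc":50,"v":82}],"fs":10}
After op 8 (add /em/2/xb 22): {"em":[50,32,{"de":76,"gwc":50,"v":82,"xb":22}],"fs":10}
After op 9 (replace /fs 51): {"em":[50,32,{"de":76,"gwc":50,"v":82,"xb":22}],"fs":51}
After op 10 (replace /em/1 3): {"em":[50,3,{"de":76,"gwc":50,"v":82,"xb":22}],"fs":51}
After op 11 (remove /em/2/gwc): {"em":[50,3,{"de":76,"v":82,"xb":22}],"fs":51}
After op 12 (replace /em/1 34): {"em":[50,34,{"de":76,"v":82,"xb":22}],"fs":51}
After op 13 (replace /em/1 8): {"em":[50,8,{"de":76,"v":82,"xb":22}],"fs":51}
After op 14 (add /em/2/xb 39): {"em":[50,8,{"de":76,"v":82,"xb":39}],"fs":51}

Answer: {"em":[50,8,{"de":76,"v":82,"xb":39}],"fs":51}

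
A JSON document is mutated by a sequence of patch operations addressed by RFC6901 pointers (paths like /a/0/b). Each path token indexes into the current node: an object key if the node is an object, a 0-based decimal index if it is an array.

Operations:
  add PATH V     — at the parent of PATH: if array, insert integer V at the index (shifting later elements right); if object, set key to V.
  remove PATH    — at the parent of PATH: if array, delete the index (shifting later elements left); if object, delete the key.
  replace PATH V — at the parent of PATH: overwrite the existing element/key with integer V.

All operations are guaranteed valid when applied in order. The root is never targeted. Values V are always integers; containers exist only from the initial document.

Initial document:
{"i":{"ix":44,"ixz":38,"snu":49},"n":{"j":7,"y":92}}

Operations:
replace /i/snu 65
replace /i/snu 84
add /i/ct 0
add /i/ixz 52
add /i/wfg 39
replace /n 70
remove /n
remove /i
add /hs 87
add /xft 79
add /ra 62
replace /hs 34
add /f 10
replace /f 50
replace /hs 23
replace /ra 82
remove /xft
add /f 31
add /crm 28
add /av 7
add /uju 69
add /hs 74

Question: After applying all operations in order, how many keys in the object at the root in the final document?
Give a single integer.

After op 1 (replace /i/snu 65): {"i":{"ix":44,"ixz":38,"snu":65},"n":{"j":7,"y":92}}
After op 2 (replace /i/snu 84): {"i":{"ix":44,"ixz":38,"snu":84},"n":{"j":7,"y":92}}
After op 3 (add /i/ct 0): {"i":{"ct":0,"ix":44,"ixz":38,"snu":84},"n":{"j":7,"y":92}}
After op 4 (add /i/ixz 52): {"i":{"ct":0,"ix":44,"ixz":52,"snu":84},"n":{"j":7,"y":92}}
After op 5 (add /i/wfg 39): {"i":{"ct":0,"ix":44,"ixz":52,"snu":84,"wfg":39},"n":{"j":7,"y":92}}
After op 6 (replace /n 70): {"i":{"ct":0,"ix":44,"ixz":52,"snu":84,"wfg":39},"n":70}
After op 7 (remove /n): {"i":{"ct":0,"ix":44,"ixz":52,"snu":84,"wfg":39}}
After op 8 (remove /i): {}
After op 9 (add /hs 87): {"hs":87}
After op 10 (add /xft 79): {"hs":87,"xft":79}
After op 11 (add /ra 62): {"hs":87,"ra":62,"xft":79}
After op 12 (replace /hs 34): {"hs":34,"ra":62,"xft":79}
After op 13 (add /f 10): {"f":10,"hs":34,"ra":62,"xft":79}
After op 14 (replace /f 50): {"f":50,"hs":34,"ra":62,"xft":79}
After op 15 (replace /hs 23): {"f":50,"hs":23,"ra":62,"xft":79}
After op 16 (replace /ra 82): {"f":50,"hs":23,"ra":82,"xft":79}
After op 17 (remove /xft): {"f":50,"hs":23,"ra":82}
After op 18 (add /f 31): {"f":31,"hs":23,"ra":82}
After op 19 (add /crm 28): {"crm":28,"f":31,"hs":23,"ra":82}
After op 20 (add /av 7): {"av":7,"crm":28,"f":31,"hs":23,"ra":82}
After op 21 (add /uju 69): {"av":7,"crm":28,"f":31,"hs":23,"ra":82,"uju":69}
After op 22 (add /hs 74): {"av":7,"crm":28,"f":31,"hs":74,"ra":82,"uju":69}
Size at the root: 6

Answer: 6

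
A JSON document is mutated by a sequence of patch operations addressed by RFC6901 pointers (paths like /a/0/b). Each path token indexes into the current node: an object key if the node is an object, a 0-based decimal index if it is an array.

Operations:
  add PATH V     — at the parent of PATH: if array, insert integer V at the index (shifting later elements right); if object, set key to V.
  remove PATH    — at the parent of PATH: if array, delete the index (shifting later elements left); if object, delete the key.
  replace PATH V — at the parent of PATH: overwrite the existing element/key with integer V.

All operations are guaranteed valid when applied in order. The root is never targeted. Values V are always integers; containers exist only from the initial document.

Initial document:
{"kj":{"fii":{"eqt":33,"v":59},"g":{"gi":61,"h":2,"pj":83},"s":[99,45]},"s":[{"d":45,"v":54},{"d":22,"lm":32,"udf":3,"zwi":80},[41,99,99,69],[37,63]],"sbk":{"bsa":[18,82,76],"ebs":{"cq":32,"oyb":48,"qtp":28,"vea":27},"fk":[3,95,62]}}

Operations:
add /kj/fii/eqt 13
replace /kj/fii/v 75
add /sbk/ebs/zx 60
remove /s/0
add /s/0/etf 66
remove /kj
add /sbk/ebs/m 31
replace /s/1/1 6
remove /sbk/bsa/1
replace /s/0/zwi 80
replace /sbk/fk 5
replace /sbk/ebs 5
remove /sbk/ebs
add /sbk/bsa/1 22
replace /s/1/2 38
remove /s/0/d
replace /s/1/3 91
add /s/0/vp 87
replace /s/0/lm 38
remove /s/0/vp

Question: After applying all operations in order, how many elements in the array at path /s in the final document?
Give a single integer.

After op 1 (add /kj/fii/eqt 13): {"kj":{"fii":{"eqt":13,"v":59},"g":{"gi":61,"h":2,"pj":83},"s":[99,45]},"s":[{"d":45,"v":54},{"d":22,"lm":32,"udf":3,"zwi":80},[41,99,99,69],[37,63]],"sbk":{"bsa":[18,82,76],"ebs":{"cq":32,"oyb":48,"qtp":28,"vea":27},"fk":[3,95,62]}}
After op 2 (replace /kj/fii/v 75): {"kj":{"fii":{"eqt":13,"v":75},"g":{"gi":61,"h":2,"pj":83},"s":[99,45]},"s":[{"d":45,"v":54},{"d":22,"lm":32,"udf":3,"zwi":80},[41,99,99,69],[37,63]],"sbk":{"bsa":[18,82,76],"ebs":{"cq":32,"oyb":48,"qtp":28,"vea":27},"fk":[3,95,62]}}
After op 3 (add /sbk/ebs/zx 60): {"kj":{"fii":{"eqt":13,"v":75},"g":{"gi":61,"h":2,"pj":83},"s":[99,45]},"s":[{"d":45,"v":54},{"d":22,"lm":32,"udf":3,"zwi":80},[41,99,99,69],[37,63]],"sbk":{"bsa":[18,82,76],"ebs":{"cq":32,"oyb":48,"qtp":28,"vea":27,"zx":60},"fk":[3,95,62]}}
After op 4 (remove /s/0): {"kj":{"fii":{"eqt":13,"v":75},"g":{"gi":61,"h":2,"pj":83},"s":[99,45]},"s":[{"d":22,"lm":32,"udf":3,"zwi":80},[41,99,99,69],[37,63]],"sbk":{"bsa":[18,82,76],"ebs":{"cq":32,"oyb":48,"qtp":28,"vea":27,"zx":60},"fk":[3,95,62]}}
After op 5 (add /s/0/etf 66): {"kj":{"fii":{"eqt":13,"v":75},"g":{"gi":61,"h":2,"pj":83},"s":[99,45]},"s":[{"d":22,"etf":66,"lm":32,"udf":3,"zwi":80},[41,99,99,69],[37,63]],"sbk":{"bsa":[18,82,76],"ebs":{"cq":32,"oyb":48,"qtp":28,"vea":27,"zx":60},"fk":[3,95,62]}}
After op 6 (remove /kj): {"s":[{"d":22,"etf":66,"lm":32,"udf":3,"zwi":80},[41,99,99,69],[37,63]],"sbk":{"bsa":[18,82,76],"ebs":{"cq":32,"oyb":48,"qtp":28,"vea":27,"zx":60},"fk":[3,95,62]}}
After op 7 (add /sbk/ebs/m 31): {"s":[{"d":22,"etf":66,"lm":32,"udf":3,"zwi":80},[41,99,99,69],[37,63]],"sbk":{"bsa":[18,82,76],"ebs":{"cq":32,"m":31,"oyb":48,"qtp":28,"vea":27,"zx":60},"fk":[3,95,62]}}
After op 8 (replace /s/1/1 6): {"s":[{"d":22,"etf":66,"lm":32,"udf":3,"zwi":80},[41,6,99,69],[37,63]],"sbk":{"bsa":[18,82,76],"ebs":{"cq":32,"m":31,"oyb":48,"qtp":28,"vea":27,"zx":60},"fk":[3,95,62]}}
After op 9 (remove /sbk/bsa/1): {"s":[{"d":22,"etf":66,"lm":32,"udf":3,"zwi":80},[41,6,99,69],[37,63]],"sbk":{"bsa":[18,76],"ebs":{"cq":32,"m":31,"oyb":48,"qtp":28,"vea":27,"zx":60},"fk":[3,95,62]}}
After op 10 (replace /s/0/zwi 80): {"s":[{"d":22,"etf":66,"lm":32,"udf":3,"zwi":80},[41,6,99,69],[37,63]],"sbk":{"bsa":[18,76],"ebs":{"cq":32,"m":31,"oyb":48,"qtp":28,"vea":27,"zx":60},"fk":[3,95,62]}}
After op 11 (replace /sbk/fk 5): {"s":[{"d":22,"etf":66,"lm":32,"udf":3,"zwi":80},[41,6,99,69],[37,63]],"sbk":{"bsa":[18,76],"ebs":{"cq":32,"m":31,"oyb":48,"qtp":28,"vea":27,"zx":60},"fk":5}}
After op 12 (replace /sbk/ebs 5): {"s":[{"d":22,"etf":66,"lm":32,"udf":3,"zwi":80},[41,6,99,69],[37,63]],"sbk":{"bsa":[18,76],"ebs":5,"fk":5}}
After op 13 (remove /sbk/ebs): {"s":[{"d":22,"etf":66,"lm":32,"udf":3,"zwi":80},[41,6,99,69],[37,63]],"sbk":{"bsa":[18,76],"fk":5}}
After op 14 (add /sbk/bsa/1 22): {"s":[{"d":22,"etf":66,"lm":32,"udf":3,"zwi":80},[41,6,99,69],[37,63]],"sbk":{"bsa":[18,22,76],"fk":5}}
After op 15 (replace /s/1/2 38): {"s":[{"d":22,"etf":66,"lm":32,"udf":3,"zwi":80},[41,6,38,69],[37,63]],"sbk":{"bsa":[18,22,76],"fk":5}}
After op 16 (remove /s/0/d): {"s":[{"etf":66,"lm":32,"udf":3,"zwi":80},[41,6,38,69],[37,63]],"sbk":{"bsa":[18,22,76],"fk":5}}
After op 17 (replace /s/1/3 91): {"s":[{"etf":66,"lm":32,"udf":3,"zwi":80},[41,6,38,91],[37,63]],"sbk":{"bsa":[18,22,76],"fk":5}}
After op 18 (add /s/0/vp 87): {"s":[{"etf":66,"lm":32,"udf":3,"vp":87,"zwi":80},[41,6,38,91],[37,63]],"sbk":{"bsa":[18,22,76],"fk":5}}
After op 19 (replace /s/0/lm 38): {"s":[{"etf":66,"lm":38,"udf":3,"vp":87,"zwi":80},[41,6,38,91],[37,63]],"sbk":{"bsa":[18,22,76],"fk":5}}
After op 20 (remove /s/0/vp): {"s":[{"etf":66,"lm":38,"udf":3,"zwi":80},[41,6,38,91],[37,63]],"sbk":{"bsa":[18,22,76],"fk":5}}
Size at path /s: 3

Answer: 3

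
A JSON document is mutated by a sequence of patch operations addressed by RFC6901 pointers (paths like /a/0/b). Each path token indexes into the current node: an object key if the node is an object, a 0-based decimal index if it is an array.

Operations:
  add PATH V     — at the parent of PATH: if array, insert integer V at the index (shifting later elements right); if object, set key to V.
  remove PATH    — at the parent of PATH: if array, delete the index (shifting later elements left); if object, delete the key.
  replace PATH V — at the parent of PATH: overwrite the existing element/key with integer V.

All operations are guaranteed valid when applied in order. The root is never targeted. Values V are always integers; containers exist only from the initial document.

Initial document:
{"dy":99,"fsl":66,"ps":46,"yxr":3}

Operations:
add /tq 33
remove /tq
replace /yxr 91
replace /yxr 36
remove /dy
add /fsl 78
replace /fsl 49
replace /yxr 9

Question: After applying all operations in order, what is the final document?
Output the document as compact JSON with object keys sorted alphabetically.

Answer: {"fsl":49,"ps":46,"yxr":9}

Derivation:
After op 1 (add /tq 33): {"dy":99,"fsl":66,"ps":46,"tq":33,"yxr":3}
After op 2 (remove /tq): {"dy":99,"fsl":66,"ps":46,"yxr":3}
After op 3 (replace /yxr 91): {"dy":99,"fsl":66,"ps":46,"yxr":91}
After op 4 (replace /yxr 36): {"dy":99,"fsl":66,"ps":46,"yxr":36}
After op 5 (remove /dy): {"fsl":66,"ps":46,"yxr":36}
After op 6 (add /fsl 78): {"fsl":78,"ps":46,"yxr":36}
After op 7 (replace /fsl 49): {"fsl":49,"ps":46,"yxr":36}
After op 8 (replace /yxr 9): {"fsl":49,"ps":46,"yxr":9}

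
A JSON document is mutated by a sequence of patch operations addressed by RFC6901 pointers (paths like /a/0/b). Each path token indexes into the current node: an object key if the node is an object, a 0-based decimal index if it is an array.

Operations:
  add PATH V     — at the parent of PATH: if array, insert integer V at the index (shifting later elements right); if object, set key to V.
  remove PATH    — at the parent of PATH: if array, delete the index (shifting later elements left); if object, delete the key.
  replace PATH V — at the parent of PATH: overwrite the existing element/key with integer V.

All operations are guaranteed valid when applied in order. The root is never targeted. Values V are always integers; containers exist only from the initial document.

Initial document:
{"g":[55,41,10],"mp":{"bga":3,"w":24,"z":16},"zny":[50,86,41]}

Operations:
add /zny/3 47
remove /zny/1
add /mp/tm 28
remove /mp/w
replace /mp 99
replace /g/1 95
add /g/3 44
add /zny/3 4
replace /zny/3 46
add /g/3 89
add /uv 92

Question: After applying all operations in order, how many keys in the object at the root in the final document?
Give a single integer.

After op 1 (add /zny/3 47): {"g":[55,41,10],"mp":{"bga":3,"w":24,"z":16},"zny":[50,86,41,47]}
After op 2 (remove /zny/1): {"g":[55,41,10],"mp":{"bga":3,"w":24,"z":16},"zny":[50,41,47]}
After op 3 (add /mp/tm 28): {"g":[55,41,10],"mp":{"bga":3,"tm":28,"w":24,"z":16},"zny":[50,41,47]}
After op 4 (remove /mp/w): {"g":[55,41,10],"mp":{"bga":3,"tm":28,"z":16},"zny":[50,41,47]}
After op 5 (replace /mp 99): {"g":[55,41,10],"mp":99,"zny":[50,41,47]}
After op 6 (replace /g/1 95): {"g":[55,95,10],"mp":99,"zny":[50,41,47]}
After op 7 (add /g/3 44): {"g":[55,95,10,44],"mp":99,"zny":[50,41,47]}
After op 8 (add /zny/3 4): {"g":[55,95,10,44],"mp":99,"zny":[50,41,47,4]}
After op 9 (replace /zny/3 46): {"g":[55,95,10,44],"mp":99,"zny":[50,41,47,46]}
After op 10 (add /g/3 89): {"g":[55,95,10,89,44],"mp":99,"zny":[50,41,47,46]}
After op 11 (add /uv 92): {"g":[55,95,10,89,44],"mp":99,"uv":92,"zny":[50,41,47,46]}
Size at the root: 4

Answer: 4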